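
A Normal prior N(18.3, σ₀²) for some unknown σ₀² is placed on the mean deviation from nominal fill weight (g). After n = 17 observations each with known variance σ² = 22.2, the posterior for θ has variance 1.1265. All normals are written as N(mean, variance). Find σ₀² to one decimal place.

Posterior precision equals prior precision plus data precision: 1/σ_n² = 1/σ₀² + n/σ².
So 1/σ₀² = 1/1.1265 − 17/22.2 = 0.887705 − 0.765766 = 0.121939.
Hence σ₀² = 1/0.121939 ≈ 8.2.

σ₀² = 8.2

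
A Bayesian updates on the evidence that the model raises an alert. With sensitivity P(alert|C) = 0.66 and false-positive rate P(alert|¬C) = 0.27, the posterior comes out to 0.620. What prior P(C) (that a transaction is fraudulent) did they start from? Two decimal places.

Bayes' rule in odds form gives O(C|E) = O(C)·[P(E|C)/P(E|¬C)], hence O(C) = O(C|E)/LR.
Posterior odds = 0.620/(1−0.620) = 1.6316. LR = 0.66/0.27 = 2.4444.
Prior odds = 1.6316/2.4444 = 0.6675, so P(C) = 0.6675/(1+0.6675) ≈ 0.40.

P(C) = 0.40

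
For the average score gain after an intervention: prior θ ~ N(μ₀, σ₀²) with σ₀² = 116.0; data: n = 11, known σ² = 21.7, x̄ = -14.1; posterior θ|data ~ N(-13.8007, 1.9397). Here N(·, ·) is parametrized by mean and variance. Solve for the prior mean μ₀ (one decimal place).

The posterior mean is a precision-weighted average: μ_n = (τ₀μ₀ + τ_data·x̄)/(τ₀+τ_data), with τ₀=1/σ₀² and τ_data=n/σ².
Here τ₀ = 1/116.0 = 0.008621 and τ_data = 11/21.7 = 0.506912, so τ_n = 0.515533.
Rearranging for μ₀: μ₀ = (μ_n·τ_n − τ_data·x̄)/τ₀ = (-13.8007·0.515533 − 0.506912·-14.1) / 0.008621 = 0.032743/0.008621 ≈ 3.8.

μ₀ = 3.8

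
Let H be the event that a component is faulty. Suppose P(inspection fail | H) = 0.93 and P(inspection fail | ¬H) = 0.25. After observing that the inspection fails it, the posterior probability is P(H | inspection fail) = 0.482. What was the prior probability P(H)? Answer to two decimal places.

P(H) = 0.20

In odds form, posterior odds = prior odds × likelihood ratio, so prior odds = posterior odds ÷ LR.
Posterior odds = 0.482/(1−0.482) = 0.9305. LR = 0.93/0.25 = 3.7200.
Prior odds = 0.9305/3.7200 = 0.2501, so P(H) = 0.2501/(1+0.2501) ≈ 0.20.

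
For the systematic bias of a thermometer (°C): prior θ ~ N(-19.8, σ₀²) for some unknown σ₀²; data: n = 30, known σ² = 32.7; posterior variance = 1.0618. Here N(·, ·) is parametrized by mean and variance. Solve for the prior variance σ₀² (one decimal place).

σ₀² = 41.0

For the Normal–Normal model with known σ², precisions add: τ_n = τ₀ + n/σ².
So 1/σ₀² = 1/1.0618 − 30/32.7 = 0.941797 − 0.917431 = 0.024366.
Hence σ₀² = 1/0.024366 ≈ 41.0.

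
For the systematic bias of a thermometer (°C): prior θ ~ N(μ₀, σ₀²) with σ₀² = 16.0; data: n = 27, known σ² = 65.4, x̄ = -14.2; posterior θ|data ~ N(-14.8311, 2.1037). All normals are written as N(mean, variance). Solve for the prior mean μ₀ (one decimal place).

The posterior mean is a precision-weighted average: μ_n = (τ₀μ₀ + τ_data·x̄)/(τ₀+τ_data), with τ₀=1/σ₀² and τ_data=n/σ².
Here τ₀ = 1/16.0 = 0.062500 and τ_data = 27/65.4 = 0.412844, so τ_n = 0.475344.
Rearranging for μ₀: μ₀ = (μ_n·τ_n − τ_data·x̄)/τ₀ = (-14.8311·0.475344 − 0.412844·-14.2) / 0.062500 = -1.187490/0.062500 ≈ -19.0.

μ₀ = -19.0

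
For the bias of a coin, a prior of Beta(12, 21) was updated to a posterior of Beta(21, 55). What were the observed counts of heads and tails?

Under Beta–binomial conjugacy the posterior parameters are (a+s, b+f).
Match parameters: s=21−12=9, f=55−21=34.

9 heads and 34 tails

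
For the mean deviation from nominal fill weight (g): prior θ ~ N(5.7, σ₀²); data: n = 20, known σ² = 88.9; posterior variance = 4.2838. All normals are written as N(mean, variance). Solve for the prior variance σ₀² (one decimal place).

For the Normal–Normal model with known σ², precisions add: τ_n = τ₀ + n/σ².
So 1/σ₀² = 1/4.2838 − 20/88.9 = 0.233438 − 0.224972 = 0.008466.
Hence σ₀² = 1/0.008466 ≈ 118.1.

σ₀² = 118.1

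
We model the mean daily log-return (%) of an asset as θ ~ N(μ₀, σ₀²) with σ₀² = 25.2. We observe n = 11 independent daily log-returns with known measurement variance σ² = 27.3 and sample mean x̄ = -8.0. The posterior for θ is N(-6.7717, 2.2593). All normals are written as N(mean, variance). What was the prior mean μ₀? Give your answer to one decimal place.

The posterior mean is a precision-weighted average: μ_n = (τ₀μ₀ + τ_data·x̄)/(τ₀+τ_data), with τ₀=1/σ₀² and τ_data=n/σ².
Here τ₀ = 1/25.2 = 0.039683 and τ_data = 11/27.3 = 0.402930, so τ_n = 0.442613.
Rearranging for μ₀: μ₀ = (μ_n·τ_n − τ_data·x̄)/τ₀ = (-6.7717·0.442613 − 0.402930·-8.0) / 0.039683 = 0.226198/0.039683 ≈ 5.7.

μ₀ = 5.7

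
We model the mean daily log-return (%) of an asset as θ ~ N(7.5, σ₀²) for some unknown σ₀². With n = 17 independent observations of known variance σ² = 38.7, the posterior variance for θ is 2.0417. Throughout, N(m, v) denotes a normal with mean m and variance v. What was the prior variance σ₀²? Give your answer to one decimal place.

σ₀² = 19.8

For the Normal–Normal model with known σ², precisions add: τ_n = τ₀ + n/σ².
So 1/σ₀² = 1/2.0417 − 17/38.7 = 0.489788 − 0.439276 = 0.050512.
Hence σ₀² = 1/0.050512 ≈ 19.8.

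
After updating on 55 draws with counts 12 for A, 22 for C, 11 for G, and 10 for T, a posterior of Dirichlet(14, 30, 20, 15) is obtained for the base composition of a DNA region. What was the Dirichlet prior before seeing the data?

For a Dirichlet(α) prior with multinomial counts c, the posterior is Dirichlet(α + c) componentwise.
Subtract each count from the matching posterior parameter: 14−12=2, 30−22=8, 20−11=9, 15−10=5.

Dirichlet(2, 8, 9, 5)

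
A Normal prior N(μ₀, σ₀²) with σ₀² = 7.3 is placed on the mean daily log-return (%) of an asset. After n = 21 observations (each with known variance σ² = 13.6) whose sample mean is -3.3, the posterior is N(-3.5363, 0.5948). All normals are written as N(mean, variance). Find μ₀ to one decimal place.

μ₀ = -6.2

The posterior mean is a precision-weighted average: μ_n = (τ₀μ₀ + τ_data·x̄)/(τ₀+τ_data), with τ₀=1/σ₀² and τ_data=n/σ².
Here τ₀ = 1/7.3 = 0.136986 and τ_data = 21/13.6 = 1.544118, so τ_n = 1.681104.
Rearranging for μ₀: μ₀ = (μ_n·τ_n − τ_data·x̄)/τ₀ = (-3.5363·1.681104 − 1.544118·-3.3) / 0.136986 = -0.849299/0.136986 ≈ -6.2.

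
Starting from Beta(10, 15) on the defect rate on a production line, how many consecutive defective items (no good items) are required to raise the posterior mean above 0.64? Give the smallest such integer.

k = 17

After k defective items and 0 good items the posterior is Beta(10+k, 15), with mean (10+k)/(10+15+k).
Set (10+k)/(25+k) > 0.64 and solve: k > (0.64·25 − 10)/(1 − 0.64) = 16.667.
The smallest integer exceeding 16.667 is 17, and checking k=17: (27)/(42) = 0.6429 > 0.64.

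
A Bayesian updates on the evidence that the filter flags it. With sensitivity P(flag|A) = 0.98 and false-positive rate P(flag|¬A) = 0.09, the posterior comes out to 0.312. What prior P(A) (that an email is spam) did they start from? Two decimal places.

In odds form, posterior odds = prior odds × likelihood ratio, so prior odds = posterior odds ÷ LR.
Posterior odds = 0.312/(1−0.312) = 0.4535. LR = 0.98/0.09 = 10.8889.
Prior odds = 0.4535/10.8889 = 0.0416, so P(A) = 0.0416/(1+0.0416) ≈ 0.04.

P(A) = 0.04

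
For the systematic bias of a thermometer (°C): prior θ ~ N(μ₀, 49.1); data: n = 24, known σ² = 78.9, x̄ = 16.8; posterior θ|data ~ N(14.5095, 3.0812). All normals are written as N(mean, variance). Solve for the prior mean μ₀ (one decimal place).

μ₀ = -19.7

With known observation variance, the Normal–Normal posterior has precision τ_n = τ₀ + n/σ² and mean μ_n = (τ₀μ₀ + (n/σ²)x̄)/τ_n.
Here τ₀ = 1/49.1 = 0.020367 and τ_data = 24/78.9 = 0.304183, so τ_n = 0.324550.
Rearranging for μ₀: μ₀ = (μ_n·τ_n − τ_data·x̄)/τ₀ = (14.5095·0.324550 − 0.304183·16.8) / 0.020367 = -0.401216/0.020367 ≈ -19.7.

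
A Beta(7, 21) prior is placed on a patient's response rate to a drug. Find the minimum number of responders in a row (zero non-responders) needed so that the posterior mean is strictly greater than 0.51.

After k responders and 0 non-responders the posterior is Beta(7+k, 21), with mean (7+k)/(7+21+k).
Set (7+k)/(28+k) > 0.51 and solve: k > (0.51·28 − 7)/(1 − 0.51) = 14.857.
The smallest integer exceeding 14.857 is 15, and checking k=15: (22)/(43) = 0.5116 > 0.51.

k = 15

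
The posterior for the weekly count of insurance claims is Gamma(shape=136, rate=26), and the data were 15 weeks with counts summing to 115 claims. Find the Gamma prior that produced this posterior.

Gamma(shape=21, rate=11)

Gamma–Poisson conjugacy: posterior shape = α + Σxᵢ, posterior rate = β + n.
So α = 136 − 115 = 21 and β = 26 − 15 = 11.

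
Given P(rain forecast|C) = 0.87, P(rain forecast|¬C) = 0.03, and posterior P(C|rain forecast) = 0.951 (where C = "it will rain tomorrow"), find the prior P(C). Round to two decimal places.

P(C) = 0.40

In odds form, posterior odds = prior odds × likelihood ratio, so prior odds = posterior odds ÷ LR.
Posterior odds = 0.951/(1−0.951) = 19.4082. LR = 0.87/0.03 = 29.0000.
Prior odds = 19.4082/29.0000 = 0.6692, so P(C) = 0.6692/(1+0.6692) ≈ 0.40.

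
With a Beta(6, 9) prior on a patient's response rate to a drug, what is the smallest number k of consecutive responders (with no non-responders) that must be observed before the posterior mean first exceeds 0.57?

k = 6

After k responders and 0 non-responders the posterior is Beta(6+k, 9), with mean (6+k)/(6+9+k).
Set (6+k)/(15+k) > 0.57 and solve: k > (0.57·15 − 6)/(1 − 0.57) = 5.930.
The smallest integer exceeding 5.930 is 6, and checking k=6: (12)/(21) = 0.5714 > 0.57.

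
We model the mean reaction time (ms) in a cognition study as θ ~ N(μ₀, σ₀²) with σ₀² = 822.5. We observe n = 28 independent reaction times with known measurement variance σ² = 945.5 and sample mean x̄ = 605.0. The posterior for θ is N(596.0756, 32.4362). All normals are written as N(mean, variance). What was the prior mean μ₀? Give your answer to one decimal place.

μ₀ = 378.7

With known observation variance, the Normal–Normal posterior has precision τ_n = τ₀ + n/σ² and mean μ_n = (τ₀μ₀ + (n/σ²)x̄)/τ_n.
Here τ₀ = 1/822.5 = 0.001216 and τ_data = 28/945.5 = 0.029614, so τ_n = 0.030830.
Rearranging for μ₀: μ₀ = (μ_n·τ_n − τ_data·x̄)/τ₀ = (596.0756·0.030830 − 0.029614·605.0) / 0.001216 = 0.460541/0.001216 ≈ 378.7.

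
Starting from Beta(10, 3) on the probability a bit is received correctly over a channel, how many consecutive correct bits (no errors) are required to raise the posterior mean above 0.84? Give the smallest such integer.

After k correct bits and 0 errors the posterior is Beta(10+k, 3), with mean (10+k)/(10+3+k).
Set (10+k)/(13+k) > 0.84 and solve: k > (0.84·13 − 10)/(1 − 0.84) = 5.750.
The smallest integer exceeding 5.750 is 6.

k = 6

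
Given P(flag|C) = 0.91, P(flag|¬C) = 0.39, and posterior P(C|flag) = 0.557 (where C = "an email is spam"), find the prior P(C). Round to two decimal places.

P(C) = 0.35

Bayes' rule in odds form gives O(C|E) = O(C)·[P(E|C)/P(E|¬C)], hence O(C) = O(C|E)/LR.
Posterior odds = 0.557/(1−0.557) = 1.2573. LR = 0.91/0.39 = 2.3333.
Prior odds = 1.2573/2.3333 = 0.5389, so P(C) = 0.5389/(1+0.5389) ≈ 0.35.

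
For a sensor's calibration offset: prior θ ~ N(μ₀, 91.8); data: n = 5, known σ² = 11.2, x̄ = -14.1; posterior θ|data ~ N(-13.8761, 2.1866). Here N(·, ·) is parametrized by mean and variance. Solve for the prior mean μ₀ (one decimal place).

μ₀ = -4.7

With known observation variance, the Normal–Normal posterior has precision τ_n = τ₀ + n/σ² and mean μ_n = (τ₀μ₀ + (n/σ²)x̄)/τ_n.
Here τ₀ = 1/91.8 = 0.010893 and τ_data = 5/11.2 = 0.446429, so τ_n = 0.457322.
Rearranging for μ₀: μ₀ = (μ_n·τ_n − τ_data·x̄)/τ₀ = (-13.8761·0.457322 − 0.446429·-14.1) / 0.010893 = -0.051197/0.010893 ≈ -4.7.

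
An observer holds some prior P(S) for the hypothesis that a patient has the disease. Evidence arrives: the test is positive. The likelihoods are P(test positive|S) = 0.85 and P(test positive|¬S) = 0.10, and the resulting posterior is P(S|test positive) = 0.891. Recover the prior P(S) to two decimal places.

Bayes' rule in odds form gives O(S|E) = O(S)·[P(E|S)/P(E|¬S)], hence O(S) = O(S|E)/LR.
Posterior odds = 0.891/(1−0.891) = 8.1743. LR = 0.85/0.10 = 8.5000.
Prior odds = 8.1743/8.5000 = 0.9617, so P(S) = 0.9617/(1+0.9617) ≈ 0.49.

P(S) = 0.49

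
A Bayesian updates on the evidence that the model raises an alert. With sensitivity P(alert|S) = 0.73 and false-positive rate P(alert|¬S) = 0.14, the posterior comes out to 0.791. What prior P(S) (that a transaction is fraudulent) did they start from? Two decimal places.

P(S) = 0.42

Bayes' rule in odds form gives O(S|E) = O(S)·[P(E|S)/P(E|¬S)], hence O(S) = O(S|E)/LR.
Posterior odds = 0.791/(1−0.791) = 3.7847. LR = 0.73/0.14 = 5.2143.
Prior odds = 3.7847/5.2143 = 0.7258, so P(S) = 0.7258/(1+0.7258) ≈ 0.42.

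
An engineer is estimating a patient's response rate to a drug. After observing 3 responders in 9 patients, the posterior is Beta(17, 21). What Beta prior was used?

A Beta(a, b) prior with s successes and f failures in binomial data gives a Beta(a+s, b+f) posterior.
Subtract the data counts: 17−3=14, 21−6=15.

Beta(14, 15)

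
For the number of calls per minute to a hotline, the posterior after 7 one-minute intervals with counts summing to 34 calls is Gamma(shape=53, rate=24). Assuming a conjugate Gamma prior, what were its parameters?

A Gamma(α, β) prior (rate parametrization) on a Poisson rate with n observations summing to S gives posterior Gamma(α+S, β+n).
So α = 53 − 34 = 19 and β = 24 − 7 = 17.

Gamma(shape=19, rate=17)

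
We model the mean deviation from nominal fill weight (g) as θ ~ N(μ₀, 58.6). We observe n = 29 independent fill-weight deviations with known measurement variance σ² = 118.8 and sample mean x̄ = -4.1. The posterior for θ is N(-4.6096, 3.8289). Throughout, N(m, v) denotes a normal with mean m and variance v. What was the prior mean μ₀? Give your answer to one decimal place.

With known observation variance, the Normal–Normal posterior has precision τ_n = τ₀ + n/σ² and mean μ_n = (τ₀μ₀ + (n/σ²)x̄)/τ_n.
Here τ₀ = 1/58.6 = 0.017065 and τ_data = 29/118.8 = 0.244108, so τ_n = 0.261173.
Rearranging for μ₀: μ₀ = (μ_n·τ_n − τ_data·x̄)/τ₀ = (-4.6096·0.261173 − 0.244108·-4.1) / 0.017065 = -0.203060/0.017065 ≈ -11.9.

μ₀ = -11.9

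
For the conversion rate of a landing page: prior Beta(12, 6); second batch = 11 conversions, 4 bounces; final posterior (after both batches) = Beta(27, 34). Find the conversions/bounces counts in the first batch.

4 conversions and 24 bounces

Because Beta–binomial updating is additive in the counts, the combined data contributed (α_post−α_prior, β_post−β_prior) successes and failures.
Total across both batches: 27−12=15 conversions, 34−6=28 bounces.
Subtract the second batch: 15−11=4 conversions and 28−4=24 bounces.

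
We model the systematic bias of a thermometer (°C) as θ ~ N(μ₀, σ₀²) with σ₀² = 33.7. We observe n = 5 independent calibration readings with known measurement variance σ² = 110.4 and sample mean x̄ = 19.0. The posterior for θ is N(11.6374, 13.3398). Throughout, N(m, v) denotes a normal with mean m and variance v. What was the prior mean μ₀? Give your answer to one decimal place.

μ₀ = 0.4

The posterior mean is a precision-weighted average: μ_n = (τ₀μ₀ + τ_data·x̄)/(τ₀+τ_data), with τ₀=1/σ₀² and τ_data=n/σ².
Here τ₀ = 1/33.7 = 0.029674 and τ_data = 5/110.4 = 0.045290, so τ_n = 0.074964.
Rearranging for μ₀: μ₀ = (μ_n·τ_n − τ_data·x̄)/τ₀ = (11.6374·0.074964 − 0.045290·19.0) / 0.029674 = 0.011876/0.029674 ≈ 0.4.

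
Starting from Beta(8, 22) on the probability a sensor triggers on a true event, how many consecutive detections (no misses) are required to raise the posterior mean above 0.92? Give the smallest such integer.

k = 246

After k detections and 0 misses the posterior is Beta(8+k, 22), with mean (8+k)/(8+22+k).
Set (8+k)/(30+k) > 0.92 and solve: k > (0.92·30 − 8)/(1 − 0.92) = 245.000.
The smallest integer exceeding 245.000 is 246, and checking k=246: (254)/(276) = 0.9203 > 0.92.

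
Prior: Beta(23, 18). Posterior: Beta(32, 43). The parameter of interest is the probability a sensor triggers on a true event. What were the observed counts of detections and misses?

9 detections and 25 misses

Under Beta–binomial conjugacy the posterior parameters are (a+s, b+f).
So s = 32 − 23 = 9 and f = 43 − 18 = 25.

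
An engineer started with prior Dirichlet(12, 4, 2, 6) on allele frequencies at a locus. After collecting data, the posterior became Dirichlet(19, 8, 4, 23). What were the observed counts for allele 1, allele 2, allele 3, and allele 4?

counts (7, 4, 2, 17)

For a Dirichlet(α) prior with multinomial counts c, the posterior is Dirichlet(α + c) componentwise.
Counts are posterior − prior componentwise: 19−12=7, 8−4=4, 4−2=2, 23−6=17.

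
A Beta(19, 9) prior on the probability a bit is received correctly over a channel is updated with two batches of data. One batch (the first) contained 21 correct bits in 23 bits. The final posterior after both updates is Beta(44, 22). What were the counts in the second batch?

4 correct bits and 11 errors

Sequential conjugate updates are equivalent to a single update on the pooled data, so total successes = posterior α − prior α and total failures = posterior β − prior β.
Total across both batches: 44−19=25 correct bits, 22−9=13 errors.
Subtract the first batch: 25−21=4 correct bits and 13−2=11 errors.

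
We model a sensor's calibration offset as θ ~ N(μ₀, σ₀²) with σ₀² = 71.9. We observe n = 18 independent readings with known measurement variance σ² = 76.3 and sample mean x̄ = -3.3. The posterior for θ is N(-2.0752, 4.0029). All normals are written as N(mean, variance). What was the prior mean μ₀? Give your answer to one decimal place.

μ₀ = 18.7

With known observation variance, the Normal–Normal posterior has precision τ_n = τ₀ + n/σ² and mean μ_n = (τ₀μ₀ + (n/σ²)x̄)/τ_n.
Here τ₀ = 1/71.9 = 0.013908 and τ_data = 18/76.3 = 0.235911, so τ_n = 0.249819.
Rearranging for μ₀: μ₀ = (μ_n·τ_n − τ_data·x̄)/τ₀ = (-2.0752·0.249819 − 0.235911·-3.3) / 0.013908 = 0.260082/0.013908 ≈ 18.7.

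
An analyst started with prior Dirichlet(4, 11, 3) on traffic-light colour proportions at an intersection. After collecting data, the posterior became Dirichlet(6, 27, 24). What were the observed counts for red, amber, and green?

counts (2, 16, 21)

For a Dirichlet(α) prior with multinomial counts c, the posterior is Dirichlet(α + c) componentwise.
Counts are posterior − prior componentwise: 6−4=2, 27−11=16, 24−3=21.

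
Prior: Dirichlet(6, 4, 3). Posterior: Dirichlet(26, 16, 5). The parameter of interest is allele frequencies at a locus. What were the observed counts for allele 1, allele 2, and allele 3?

For a Dirichlet(α) prior with multinomial counts c, the posterior is Dirichlet(α + c) componentwise.
Counts are posterior − prior componentwise: 26−6=20, 16−4=12, 5−3=2.

counts (20, 12, 2)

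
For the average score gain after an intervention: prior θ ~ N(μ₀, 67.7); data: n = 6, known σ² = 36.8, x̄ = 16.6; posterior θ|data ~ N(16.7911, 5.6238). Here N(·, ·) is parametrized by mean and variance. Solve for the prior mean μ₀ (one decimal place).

μ₀ = 18.9

The posterior mean is a precision-weighted average: μ_n = (τ₀μ₀ + τ_data·x̄)/(τ₀+τ_data), with τ₀=1/σ₀² and τ_data=n/σ².
Here τ₀ = 1/67.7 = 0.014771 and τ_data = 6/36.8 = 0.163043, so τ_n = 0.177814.
Rearranging for μ₀: μ₀ = (μ_n·τ_n − τ_data·x̄)/τ₀ = (16.7911·0.177814 − 0.163043·16.6) / 0.014771 = 0.279179/0.014771 ≈ 18.9.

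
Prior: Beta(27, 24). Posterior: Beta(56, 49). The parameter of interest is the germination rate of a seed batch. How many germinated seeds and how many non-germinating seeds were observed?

Under Beta–binomial conjugacy the posterior parameters are (a+s, b+f).
So s = 56 − 27 = 29 and f = 49 − 24 = 25.

29 germinated seeds and 25 non-germinating seeds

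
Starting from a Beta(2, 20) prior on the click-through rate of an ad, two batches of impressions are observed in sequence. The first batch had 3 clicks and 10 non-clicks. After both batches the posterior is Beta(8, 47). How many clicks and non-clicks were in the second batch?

3 clicks and 17 non-clicks

Sequential conjugate updates are equivalent to a single update on the pooled data, so total successes = posterior α − prior α and total failures = posterior β − prior β.
Total across both batches: 8−2=6 clicks, 47−20=27 non-clicks.
Subtract the first batch: 6−3=3 clicks and 27−10=17 non-clicks.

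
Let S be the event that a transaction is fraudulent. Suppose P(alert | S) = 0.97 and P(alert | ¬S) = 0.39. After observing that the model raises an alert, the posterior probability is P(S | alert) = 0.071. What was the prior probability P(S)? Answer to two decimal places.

P(S) = 0.03

Bayes' rule in odds form gives O(S|E) = O(S)·[P(E|S)/P(E|¬S)], hence O(S) = O(S|E)/LR.
Posterior odds = 0.071/(1−0.071) = 0.0764. LR = 0.97/0.39 = 2.4872.
Prior odds = 0.0764/2.4872 = 0.0307, so P(S) = 0.0307/(1+0.0307) ≈ 0.03.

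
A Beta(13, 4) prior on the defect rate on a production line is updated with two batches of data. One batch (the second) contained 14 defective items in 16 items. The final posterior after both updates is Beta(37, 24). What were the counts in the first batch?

10 defective items and 18 good items

Sequential conjugate updates are equivalent to a single update on the pooled data, so total successes = posterior α − prior α and total failures = posterior β − prior β.
Total across both batches: 37−13=24 defective items, 24−4=20 good items.
Subtract the second batch: 24−14=10 defective items and 20−2=18 good items.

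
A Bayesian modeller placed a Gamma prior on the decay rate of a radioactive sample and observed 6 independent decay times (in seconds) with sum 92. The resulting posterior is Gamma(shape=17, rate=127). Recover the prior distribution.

Gamma(shape=11, rate=35)

For an exponential likelihood with a Gamma(α, β) prior on the rate, n observations with total T give posterior Gamma(α+n, β+T).
So α = 17 − 6 = 11 and β = 127 − 92 = 35.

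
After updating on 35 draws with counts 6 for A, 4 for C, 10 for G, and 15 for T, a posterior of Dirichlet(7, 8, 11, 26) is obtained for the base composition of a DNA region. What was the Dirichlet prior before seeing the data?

Dirichlet(1, 4, 1, 11)

For a Dirichlet(α) prior with multinomial counts c, the posterior is Dirichlet(α + c) componentwise.
Subtract each count from the matching posterior parameter: 7−6=1, 8−4=4, 11−10=1, 26−15=11.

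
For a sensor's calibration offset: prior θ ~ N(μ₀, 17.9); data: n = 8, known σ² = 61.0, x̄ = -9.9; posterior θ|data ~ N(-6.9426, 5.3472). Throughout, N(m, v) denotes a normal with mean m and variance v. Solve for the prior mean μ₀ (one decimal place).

μ₀ = 0.0

The posterior mean is a precision-weighted average: μ_n = (τ₀μ₀ + τ_data·x̄)/(τ₀+τ_data), with τ₀=1/σ₀² and τ_data=n/σ².
Here τ₀ = 1/17.9 = 0.055866 and τ_data = 8/61.0 = 0.131148, so τ_n = 0.187014.
Rearranging for μ₀: μ₀ = (μ_n·τ_n − τ_data·x̄)/τ₀ = (-6.9426·0.187014 − 0.131148·-9.9) / 0.055866 = 0.000002/0.055866 ≈ 0.0.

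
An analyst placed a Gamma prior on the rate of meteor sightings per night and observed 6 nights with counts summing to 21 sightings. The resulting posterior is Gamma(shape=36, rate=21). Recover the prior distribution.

Gamma(shape=15, rate=15)

A Gamma(α, β) prior (rate parametrization) on a Poisson rate with n observations summing to S gives posterior Gamma(α+S, β+n).
So α = 36 − 21 = 15 and β = 21 − 6 = 15.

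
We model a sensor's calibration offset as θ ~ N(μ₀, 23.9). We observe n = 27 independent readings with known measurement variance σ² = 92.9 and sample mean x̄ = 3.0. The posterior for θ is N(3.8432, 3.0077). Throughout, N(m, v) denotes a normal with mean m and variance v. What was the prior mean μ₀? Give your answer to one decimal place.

μ₀ = 9.7

The posterior mean is a precision-weighted average: μ_n = (τ₀μ₀ + τ_data·x̄)/(τ₀+τ_data), with τ₀=1/σ₀² and τ_data=n/σ².
Here τ₀ = 1/23.9 = 0.041841 and τ_data = 27/92.9 = 0.290635, so τ_n = 0.332476.
Rearranging for μ₀: μ₀ = (μ_n·τ_n − τ_data·x̄)/τ₀ = (3.8432·0.332476 − 0.290635·3.0) / 0.041841 = 0.405867/0.041841 ≈ 9.7.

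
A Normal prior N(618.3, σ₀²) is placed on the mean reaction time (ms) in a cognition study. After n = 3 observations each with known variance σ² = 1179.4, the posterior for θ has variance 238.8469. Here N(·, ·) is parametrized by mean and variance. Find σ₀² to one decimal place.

σ₀² = 608.6

Posterior precision equals prior precision plus data precision: 1/σ_n² = 1/σ₀² + n/σ².
So 1/σ₀² = 1/238.8469 − 3/1179.4 = 0.004187 − 0.002544 = 0.001643.
Hence σ₀² = 1/0.001643 ≈ 608.6.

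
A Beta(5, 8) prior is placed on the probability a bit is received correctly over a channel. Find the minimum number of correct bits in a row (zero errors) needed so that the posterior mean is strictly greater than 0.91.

k = 76

After k correct bits and 0 errors the posterior is Beta(5+k, 8), with mean (5+k)/(5+8+k).
Set (5+k)/(13+k) > 0.91 and solve: k > (0.91·13 − 5)/(1 − 0.91) = 75.889.
The smallest integer exceeding 75.889 is 76, and checking k=76: (81)/(89) = 0.9101 > 0.91.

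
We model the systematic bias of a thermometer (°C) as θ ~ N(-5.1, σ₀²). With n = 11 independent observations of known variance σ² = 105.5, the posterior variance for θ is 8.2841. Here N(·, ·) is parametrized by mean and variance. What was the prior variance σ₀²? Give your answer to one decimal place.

Posterior precision equals prior precision plus data precision: 1/σ_n² = 1/σ₀² + n/σ².
So 1/σ₀² = 1/8.2841 − 11/105.5 = 0.120713 − 0.104265 = 0.016448.
Hence σ₀² = 1/0.016448 ≈ 60.8.

σ₀² = 60.8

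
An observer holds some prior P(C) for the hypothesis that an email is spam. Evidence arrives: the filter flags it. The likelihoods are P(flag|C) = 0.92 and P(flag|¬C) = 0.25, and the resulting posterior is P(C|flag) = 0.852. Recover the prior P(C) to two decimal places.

Bayes' rule in odds form gives O(C|E) = O(C)·[P(E|C)/P(E|¬C)], hence O(C) = O(C|E)/LR.
Posterior odds = 0.852/(1−0.852) = 5.7568. LR = 0.92/0.25 = 3.6800.
Prior odds = 5.7568/3.6800 = 1.5643, so P(C) = 1.5643/(1+1.5643) ≈ 0.61.

P(C) = 0.61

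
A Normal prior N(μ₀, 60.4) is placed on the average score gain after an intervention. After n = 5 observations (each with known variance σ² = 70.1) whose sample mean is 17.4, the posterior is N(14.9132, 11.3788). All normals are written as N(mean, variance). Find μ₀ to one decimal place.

With known observation variance, the Normal–Normal posterior has precision τ_n = τ₀ + n/σ² and mean μ_n = (τ₀μ₀ + (n/σ²)x̄)/τ_n.
Here τ₀ = 1/60.4 = 0.016556 and τ_data = 5/70.1 = 0.071327, so τ_n = 0.087883.
Rearranging for μ₀: μ₀ = (μ_n·τ_n − τ_data·x̄)/τ₀ = (14.9132·0.087883 − 0.071327·17.4) / 0.016556 = 0.069527/0.016556 ≈ 4.2.

μ₀ = 4.2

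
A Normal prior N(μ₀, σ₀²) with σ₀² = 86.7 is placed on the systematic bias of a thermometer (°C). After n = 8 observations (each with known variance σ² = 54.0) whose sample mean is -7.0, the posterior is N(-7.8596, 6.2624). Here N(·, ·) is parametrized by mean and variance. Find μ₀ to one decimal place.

μ₀ = -18.9

The posterior mean is a precision-weighted average: μ_n = (τ₀μ₀ + τ_data·x̄)/(τ₀+τ_data), with τ₀=1/σ₀² and τ_data=n/σ².
Here τ₀ = 1/86.7 = 0.011534 and τ_data = 8/54.0 = 0.148148, so τ_n = 0.159682.
Rearranging for μ₀: μ₀ = (μ_n·τ_n − τ_data·x̄)/τ₀ = (-7.8596·0.159682 − 0.148148·-7.0) / 0.011534 = -0.218001/0.011534 ≈ -18.9.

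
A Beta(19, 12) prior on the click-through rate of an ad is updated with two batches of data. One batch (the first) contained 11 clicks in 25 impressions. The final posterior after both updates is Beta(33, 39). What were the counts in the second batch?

Because Beta–binomial updating is additive in the counts, the combined data contributed (α_post−α_prior, β_post−β_prior) successes and failures.
Total across both batches: 33−19=14 clicks, 39−12=27 non-clicks.
Subtract the first batch: 14−11=3 clicks and 27−14=13 non-clicks.

3 clicks and 13 non-clicks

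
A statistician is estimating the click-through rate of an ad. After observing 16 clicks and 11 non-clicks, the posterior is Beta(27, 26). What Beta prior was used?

Beta(11, 15)

Under Beta–binomial conjugacy the posterior parameters are (a+s, b+f).
Subtract the data counts: 27−16=11, 26−11=15.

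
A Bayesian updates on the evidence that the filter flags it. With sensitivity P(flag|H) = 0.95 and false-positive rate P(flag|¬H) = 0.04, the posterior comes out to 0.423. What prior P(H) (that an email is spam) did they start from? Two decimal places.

Bayes' rule in odds form gives O(H|E) = O(H)·[P(E|H)/P(E|¬H)], hence O(H) = O(H|E)/LR.
Posterior odds = 0.423/(1−0.423) = 0.7331. LR = 0.95/0.04 = 23.7500.
Prior odds = 0.7331/23.7500 = 0.0309, so P(H) = 0.0309/(1+0.0309) ≈ 0.03.

P(H) = 0.03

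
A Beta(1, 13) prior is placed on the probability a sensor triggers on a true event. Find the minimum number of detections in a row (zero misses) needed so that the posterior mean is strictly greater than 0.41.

After k detections and 0 misses the posterior is Beta(1+k, 13), with mean (1+k)/(1+13+k).
Set (1+k)/(14+k) > 0.41 and solve: k > (0.41·14 − 1)/(1 − 0.41) = 8.034.
The smallest integer exceeding 8.034 is 9, and checking k=9: (10)/(23) = 0.4348 > 0.41.

k = 9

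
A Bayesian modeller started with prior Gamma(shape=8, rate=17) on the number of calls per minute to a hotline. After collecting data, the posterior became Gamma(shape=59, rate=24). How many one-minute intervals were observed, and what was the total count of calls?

n = 7 one-minute intervals with total 51 calls

A Gamma(α, β) prior (rate parametrization) on a Poisson rate with n observations summing to S gives posterior Gamma(α+S, β+n).
Matching: Σxᵢ = 59 − 8 = 51 and n = 24 − 17 = 7.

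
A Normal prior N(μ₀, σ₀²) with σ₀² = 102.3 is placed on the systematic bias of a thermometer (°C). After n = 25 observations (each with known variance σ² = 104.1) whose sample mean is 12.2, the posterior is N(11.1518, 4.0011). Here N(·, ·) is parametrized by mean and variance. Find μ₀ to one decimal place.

μ₀ = -14.6

With known observation variance, the Normal–Normal posterior has precision τ_n = τ₀ + n/σ² and mean μ_n = (τ₀μ₀ + (n/σ²)x̄)/τ_n.
Here τ₀ = 1/102.3 = 0.009775 and τ_data = 25/104.1 = 0.240154, so τ_n = 0.249929.
Rearranging for μ₀: μ₀ = (μ_n·τ_n − τ_data·x̄)/τ₀ = (11.1518·0.249929 − 0.240154·12.2) / 0.009775 = -0.142721/0.009775 ≈ -14.6.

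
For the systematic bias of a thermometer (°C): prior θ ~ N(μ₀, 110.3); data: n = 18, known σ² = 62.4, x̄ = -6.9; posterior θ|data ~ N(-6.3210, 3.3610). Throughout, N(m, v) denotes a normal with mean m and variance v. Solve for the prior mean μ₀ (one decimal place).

The posterior mean is a precision-weighted average: μ_n = (τ₀μ₀ + τ_data·x̄)/(τ₀+τ_data), with τ₀=1/σ₀² and τ_data=n/σ².
Here τ₀ = 1/110.3 = 0.009066 and τ_data = 18/62.4 = 0.288462, so τ_n = 0.297528.
Rearranging for μ₀: μ₀ = (μ_n·τ_n − τ_data·x̄)/τ₀ = (-6.3210·0.297528 − 0.288462·-6.9) / 0.009066 = 0.109713/0.009066 ≈ 12.1.

μ₀ = 12.1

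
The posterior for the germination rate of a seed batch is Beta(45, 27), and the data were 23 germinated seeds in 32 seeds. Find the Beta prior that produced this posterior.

Under Beta–binomial conjugacy the posterior parameters are (α+s, β+f).
Subtract the data counts: 45−23=22, 27−9=18.

Beta(22, 18)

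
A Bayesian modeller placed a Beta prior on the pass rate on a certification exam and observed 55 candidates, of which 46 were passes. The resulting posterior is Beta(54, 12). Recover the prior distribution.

Beta(8, 3)

Beta is conjugate to the binomial likelihood: posterior = Beta(α+s, β+f).
So α = 54 − 46 = 8 and β = 12 − 9 = 3.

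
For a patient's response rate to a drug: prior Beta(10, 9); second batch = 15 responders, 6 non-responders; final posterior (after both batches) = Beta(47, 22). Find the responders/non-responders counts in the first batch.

22 responders and 7 non-responders

Sequential conjugate updates are equivalent to a single update on the pooled data, so total successes = posterior α − prior α and total failures = posterior β − prior β.
Total across both batches: 47−10=37 responders, 22−9=13 non-responders.
Subtract the second batch: 37−15=22 responders and 13−6=7 non-responders.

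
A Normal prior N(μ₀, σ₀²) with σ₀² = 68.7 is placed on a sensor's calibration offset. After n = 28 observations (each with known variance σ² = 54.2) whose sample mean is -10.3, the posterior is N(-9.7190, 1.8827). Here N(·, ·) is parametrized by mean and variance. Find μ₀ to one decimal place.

μ₀ = 10.9

With known observation variance, the Normal–Normal posterior has precision τ_n = τ₀ + n/σ² and mean μ_n = (τ₀μ₀ + (n/σ²)x̄)/τ_n.
Here τ₀ = 1/68.7 = 0.014556 and τ_data = 28/54.2 = 0.516605, so τ_n = 0.531161.
Rearranging for μ₀: μ₀ = (μ_n·τ_n − τ_data·x̄)/τ₀ = (-9.7190·0.531161 − 0.516605·-10.3) / 0.014556 = 0.158678/0.014556 ≈ 10.9.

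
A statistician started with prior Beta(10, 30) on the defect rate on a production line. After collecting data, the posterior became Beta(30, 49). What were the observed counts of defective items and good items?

Under Beta–binomial conjugacy the posterior parameters are (α+s, β+f).
Match parameters: s=30−10=20, f=49−30=19.

20 defective items and 19 good items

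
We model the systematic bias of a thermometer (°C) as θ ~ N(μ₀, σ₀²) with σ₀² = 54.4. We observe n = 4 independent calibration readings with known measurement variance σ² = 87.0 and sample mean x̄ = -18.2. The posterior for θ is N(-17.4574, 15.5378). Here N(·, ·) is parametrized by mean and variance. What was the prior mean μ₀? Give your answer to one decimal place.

The posterior mean is a precision-weighted average: μ_n = (τ₀μ₀ + τ_data·x̄)/(τ₀+τ_data), with τ₀=1/σ₀² and τ_data=n/σ².
Here τ₀ = 1/54.4 = 0.018382 and τ_data = 4/87.0 = 0.045977, so τ_n = 0.064359.
Rearranging for μ₀: μ₀ = (μ_n·τ_n − τ_data·x̄)/τ₀ = (-17.4574·0.064359 − 0.045977·-18.2) / 0.018382 = -0.286759/0.018382 ≈ -15.6.

μ₀ = -15.6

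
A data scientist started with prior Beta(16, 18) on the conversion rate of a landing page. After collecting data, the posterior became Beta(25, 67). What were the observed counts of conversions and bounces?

A Beta(α, β) prior with s successes and f failures in binomial data gives a Beta(α+s, β+f) posterior.
Match parameters: s=25−16=9, f=67−18=49.

9 conversions and 49 bounces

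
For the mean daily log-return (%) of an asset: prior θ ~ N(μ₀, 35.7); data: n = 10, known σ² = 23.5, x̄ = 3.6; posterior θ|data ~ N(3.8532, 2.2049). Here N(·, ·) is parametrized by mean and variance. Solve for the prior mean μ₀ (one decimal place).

μ₀ = 7.7

With known observation variance, the Normal–Normal posterior has precision τ_n = τ₀ + n/σ² and mean μ_n = (τ₀μ₀ + (n/σ²)x̄)/τ_n.
Here τ₀ = 1/35.7 = 0.028011 and τ_data = 10/23.5 = 0.425532, so τ_n = 0.453543.
Rearranging for μ₀: μ₀ = (μ_n·τ_n − τ_data·x̄)/τ₀ = (3.8532·0.453543 − 0.425532·3.6) / 0.028011 = 0.215677/0.028011 ≈ 7.7.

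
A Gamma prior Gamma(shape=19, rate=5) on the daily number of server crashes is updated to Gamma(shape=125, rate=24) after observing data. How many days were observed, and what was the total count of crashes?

Gamma–Poisson conjugacy: posterior shape = α + Σxᵢ, posterior rate = β + n.
Matching: Σxᵢ = 125 − 19 = 106 and n = 24 − 5 = 19.

n = 19 days with total 106 crashes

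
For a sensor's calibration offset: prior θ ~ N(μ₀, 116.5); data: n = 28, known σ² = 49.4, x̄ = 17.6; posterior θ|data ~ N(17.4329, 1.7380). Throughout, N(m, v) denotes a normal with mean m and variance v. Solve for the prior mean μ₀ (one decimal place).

μ₀ = 6.4

With known observation variance, the Normal–Normal posterior has precision τ_n = τ₀ + n/σ² and mean μ_n = (τ₀μ₀ + (n/σ²)x̄)/τ_n.
Here τ₀ = 1/116.5 = 0.008584 and τ_data = 28/49.4 = 0.566802, so τ_n = 0.575386.
Rearranging for μ₀: μ₀ = (μ_n·τ_n − τ_data·x̄)/τ₀ = (17.4329·0.575386 − 0.566802·17.6) / 0.008584 = 0.054931/0.008584 ≈ 6.4.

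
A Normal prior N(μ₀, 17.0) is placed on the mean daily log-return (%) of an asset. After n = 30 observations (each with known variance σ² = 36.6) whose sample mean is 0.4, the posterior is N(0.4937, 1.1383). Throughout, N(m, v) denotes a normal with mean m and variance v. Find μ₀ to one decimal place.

With known observation variance, the Normal–Normal posterior has precision τ_n = τ₀ + n/σ² and mean μ_n = (τ₀μ₀ + (n/σ²)x̄)/τ_n.
Here τ₀ = 1/17.0 = 0.058824 and τ_data = 30/36.6 = 0.819672, so τ_n = 0.878496.
Rearranging for μ₀: μ₀ = (μ_n·τ_n − τ_data·x̄)/τ₀ = (0.4937·0.878496 − 0.819672·0.4) / 0.058824 = 0.105845/0.058824 ≈ 1.8.

μ₀ = 1.8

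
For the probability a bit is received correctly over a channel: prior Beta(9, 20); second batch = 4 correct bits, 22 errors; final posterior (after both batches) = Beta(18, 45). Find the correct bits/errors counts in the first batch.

5 correct bits and 3 errors

Because Beta–binomial updating is additive in the counts, the combined data contributed (α_post−α_prior, β_post−β_prior) successes and failures.
Total across both batches: 18−9=9 correct bits, 45−20=25 errors.
Subtract the second batch: 9−4=5 correct bits and 25−22=3 errors.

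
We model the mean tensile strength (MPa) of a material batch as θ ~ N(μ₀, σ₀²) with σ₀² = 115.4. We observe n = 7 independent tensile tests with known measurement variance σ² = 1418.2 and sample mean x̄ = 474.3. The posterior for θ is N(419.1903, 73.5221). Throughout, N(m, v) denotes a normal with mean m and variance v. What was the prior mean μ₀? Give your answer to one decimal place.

The posterior mean is a precision-weighted average: μ_n = (τ₀μ₀ + τ_data·x̄)/(τ₀+τ_data), with τ₀=1/σ₀² and τ_data=n/σ².
Here τ₀ = 1/115.4 = 0.008666 and τ_data = 7/1418.2 = 0.004936, so τ_n = 0.013602.
Rearranging for μ₀: μ₀ = (μ_n·τ_n − τ_data·x̄)/τ₀ = (419.1903·0.013602 − 0.004936·474.3) / 0.008666 = 3.360682/0.008666 ≈ 387.8.

μ₀ = 387.8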